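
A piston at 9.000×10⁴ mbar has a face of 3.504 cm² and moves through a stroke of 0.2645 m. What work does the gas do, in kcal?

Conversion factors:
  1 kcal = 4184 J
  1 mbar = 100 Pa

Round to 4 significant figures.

0.1994 kcal

9.000×10⁴ mbar → 9×10⁶ Pa
3.504 cm² → 3.504×10⁻⁴ m²
F = P × A = 9×10⁶ × 3.504×10⁻⁴ = 3153.6 N
W = F × d = 3153.6 × 0.2645 = 834.127 J
In kcal: 834.127 / 4184 = 0.199361 kcal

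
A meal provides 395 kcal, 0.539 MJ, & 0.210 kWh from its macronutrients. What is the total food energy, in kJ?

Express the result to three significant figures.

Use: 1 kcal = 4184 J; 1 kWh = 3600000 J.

2950 kJ

395 kcal × 4184 = 1.65268×10⁶ J
0.539 MJ × 1000000 = 539000 J
0.210 kWh × 3600000 = 756000 J
Sum: 1.65268×10⁶ + 539000 + 756000 = 2.94768×10⁶ J
In kJ: 2.94768×10⁶ / 1000 = 2947.68 kJ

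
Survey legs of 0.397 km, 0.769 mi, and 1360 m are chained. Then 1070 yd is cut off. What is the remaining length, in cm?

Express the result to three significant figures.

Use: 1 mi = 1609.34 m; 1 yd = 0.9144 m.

0.397 km × 1000 → 397 m
0.769 mi × 1609.34 → 1237.58 m
1360 m (already m)
1070 yd × 0.9144 → 978.408 m
Result: 397 + 1237.58 + 1360 − 978.408 = 2016.17 m
In cm: 2016.17 / 0.01 = 201617 cm

2.02×10⁵ cm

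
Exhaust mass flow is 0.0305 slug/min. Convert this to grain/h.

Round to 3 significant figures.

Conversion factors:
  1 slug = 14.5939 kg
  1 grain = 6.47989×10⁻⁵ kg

0.0305 slug/min × 14.5939 kg/slug ÷ 60 s/min = 0.00741857 kg/s
0.00741857 kg/s ÷ 6.47989×10⁻⁵ kg/grain × 3600 s/h = 412150 grain/h

4.12×10⁵ grain/h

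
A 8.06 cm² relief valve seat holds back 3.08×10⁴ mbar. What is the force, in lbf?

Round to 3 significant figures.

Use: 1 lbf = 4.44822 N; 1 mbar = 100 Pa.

558 lbf

3.08×10⁴ mbar × 100 = 3.08×10⁶ Pa
8.06 cm² × 0.0001 = 8.06×10⁻⁴ m²
F = P × A = 3.08×10⁶ Pa × 8.06×10⁻⁴ m² = 2482.48 N
2482.48 N ÷ (4.44822 N/lbf) = 558.084 lbf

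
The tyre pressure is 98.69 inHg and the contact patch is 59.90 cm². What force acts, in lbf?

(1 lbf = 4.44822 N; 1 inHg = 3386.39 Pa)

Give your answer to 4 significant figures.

450.0 lbf

98.69 inHg × 3386.39 = 334203 Pa
59.90 cm² × 0.0001 = 0.00599 m²
F = P × A = 334203 Pa × 0.00599 m² = 2001.88 N
2001.88 N ÷ (4.44822 N/lbf) = 450.041 lbf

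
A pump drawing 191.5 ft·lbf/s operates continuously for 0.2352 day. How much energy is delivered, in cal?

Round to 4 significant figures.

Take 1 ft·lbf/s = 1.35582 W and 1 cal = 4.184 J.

191.5 ft·lbf/s × 1.35582 → 259.64 W
0.2352 day × 86400 → 20321.3 s
E = P × t = 259.64 W × 20321.3 s = 5.27622×10⁶ J
5.27622×10⁶ J ÷ (4.184 J/cal) = 1.26105×10⁶ cal

1.261×10⁶ cal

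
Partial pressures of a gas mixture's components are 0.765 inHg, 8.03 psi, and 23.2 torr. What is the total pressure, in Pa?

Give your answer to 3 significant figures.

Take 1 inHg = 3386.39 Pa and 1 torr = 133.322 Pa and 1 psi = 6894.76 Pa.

0.765 inHg × 3386.39 = 2590.59 Pa
8.03 psi × 6894.76 = 55364.9 Pa
23.2 torr × 133.322 = 3093.07 Pa
Total: 2590.59 + 55364.9 + 3093.07 = 61048.6 Pa

6.10×10⁴ Pa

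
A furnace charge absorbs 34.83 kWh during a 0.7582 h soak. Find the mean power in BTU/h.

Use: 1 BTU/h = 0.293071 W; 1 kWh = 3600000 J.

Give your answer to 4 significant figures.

1.567×10⁵ BTU/h

34.83 kWh × 3600000 = 1.25388×10⁸ J
0.7582 h × 3600 = 2729.52 s
P = E / t = 1.25388×10⁸ J / 2729.52 s = 45937.7 W
45937.7 W ÷ (0.293071 W/BTU/h) = 156746 BTU/h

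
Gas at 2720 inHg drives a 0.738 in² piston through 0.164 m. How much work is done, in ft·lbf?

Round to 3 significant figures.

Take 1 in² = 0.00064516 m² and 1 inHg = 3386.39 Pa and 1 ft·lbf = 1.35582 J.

2720 inHg → 9.21098×10⁶ Pa
0.738 in² → 4.76128×10⁻⁴ m²
F = P × A = 9.21098×10⁶ × 4.76128×10⁻⁴ = 4385.61 N
W = F × d = 4385.61 × 0.164 = 719.24 J
In ft·lbf: 719.24 / 1.35582 = 530.483 ft·lbf

530 ft·lbf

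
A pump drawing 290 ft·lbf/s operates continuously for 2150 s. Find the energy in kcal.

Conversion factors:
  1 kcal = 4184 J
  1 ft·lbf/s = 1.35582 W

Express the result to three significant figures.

202 kcal

290 ft·lbf/s × 1.35582 → 393.188 W
E = P × t = 393.188 W × 2150 s = 845354 J
845354 J ÷ (4184 J/kcal) = 202.044 kcal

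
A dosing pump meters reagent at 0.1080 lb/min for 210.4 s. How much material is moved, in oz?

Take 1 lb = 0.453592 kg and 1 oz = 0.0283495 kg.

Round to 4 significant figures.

6.060 oz

0.1080 lb/min → 8.16466×10⁻⁴ kg/s
m = ṁ × t = 8.16466×10⁻⁴ × 210.4 = 0.171784 kg
In oz: 0.171784 / 0.0283495 = 6.05951 oz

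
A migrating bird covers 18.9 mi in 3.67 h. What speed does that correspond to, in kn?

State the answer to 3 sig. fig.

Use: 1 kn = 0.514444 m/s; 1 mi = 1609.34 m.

4.48 kn

18.9 mi × 1609.34 → 30416.5 m
3.67 h × 3600 → 13212 s
v = d / t = 30416.5 m / 13212 s = 2.30219 m/s
2.30219 m/s ÷ (0.514444 m/s/kn) = 4.4751 kn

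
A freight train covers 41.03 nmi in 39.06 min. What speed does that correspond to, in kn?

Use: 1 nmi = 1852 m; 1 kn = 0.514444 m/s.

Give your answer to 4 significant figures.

63.03 kn

41.03 nmi × 1852 → 75987.6 m
39.06 min × 60 → 2343.6 s
v = d / t = 75987.6 m / 2343.6 s = 32.4235 m/s
32.4235 m/s ÷ (0.514444 m/s/kn) = 63.0263 kn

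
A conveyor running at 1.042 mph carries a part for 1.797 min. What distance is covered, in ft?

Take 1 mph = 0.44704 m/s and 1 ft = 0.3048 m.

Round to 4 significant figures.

1.042 mph × 0.44704 = 0.465816 m/s
1.797 min × 60 = 107.82 s
d = v × t = 0.465816 m/s × 107.82 s = 50.2243 m
50.2243 m ÷ (0.3048 m/ft) = 164.778 ft

164.8 ft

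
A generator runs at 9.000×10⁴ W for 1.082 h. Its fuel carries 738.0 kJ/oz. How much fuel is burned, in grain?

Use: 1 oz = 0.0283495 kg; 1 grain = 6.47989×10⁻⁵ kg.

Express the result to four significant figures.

2.078×10⁵ grain

1.082 h → 3895.2 s
E = P × t = 90000 × 3895.2 = 3.50568×10⁸ J
738.0 kJ/oz → 2.60322×10⁷ J/kg
m = E / e_s = 3.50568×10⁸ / 2.60322×10⁷ = 13.4667 kg
In grain: 13.4667 / 6.47989×10⁻⁵ = 207823 grain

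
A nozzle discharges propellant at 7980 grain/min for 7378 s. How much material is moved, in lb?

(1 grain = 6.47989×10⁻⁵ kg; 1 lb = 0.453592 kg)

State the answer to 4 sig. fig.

7980 grain/min → 0.00861825 kg/s
m = ṁ × t = 0.00861825 × 7378 = 63.5854 kg
In lb: 63.5854 / 0.453592 = 140.182 lb

140.2 lb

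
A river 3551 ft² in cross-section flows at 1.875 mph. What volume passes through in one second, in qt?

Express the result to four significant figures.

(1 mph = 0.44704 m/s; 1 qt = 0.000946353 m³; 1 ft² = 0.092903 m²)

2.922×10⁵ qt

1.875 mph × 0.44704 = 0.8382 m/s
3551 ft² × 0.092903 = 329.899 m²
V = v × A × t = 0.8382 m/s × 329.899 m² × 1 s = 276.521 m³
276.521 m³ ÷ (0.000946353 m³/qt) = 292196 qt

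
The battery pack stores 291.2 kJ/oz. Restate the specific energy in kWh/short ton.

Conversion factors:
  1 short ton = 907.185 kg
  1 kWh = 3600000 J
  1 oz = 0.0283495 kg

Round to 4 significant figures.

2588 kWh/short ton

291.2 kJ/oz × 1000 J/kJ ÷ 0.0283495 kg/oz = 1.02718×10⁷ J/kg
1.02718×10⁷ J/kg ÷ 3600000 J/kWh × 907.185 kg/short ton = 2588.45 kWh/short ton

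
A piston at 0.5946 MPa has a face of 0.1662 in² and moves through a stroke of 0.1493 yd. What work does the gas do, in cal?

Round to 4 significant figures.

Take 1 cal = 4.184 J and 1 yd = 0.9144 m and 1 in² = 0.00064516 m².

0.5946 MPa → 594600 Pa
0.1662 in² → 1.07226×10⁻⁴ m²
F = P × A = 594600 × 1.07226×10⁻⁴ = 63.7566 N
0.1493 yd → 0.13652 m
W = F × d = 63.7566 × 0.13652 = 8.70405 J
In cal: 8.70405 / 4.184 = 2.08032 cal

2.080 cal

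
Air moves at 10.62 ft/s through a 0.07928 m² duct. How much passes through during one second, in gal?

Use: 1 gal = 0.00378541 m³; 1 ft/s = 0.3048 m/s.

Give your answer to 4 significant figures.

67.79 gal

10.62 ft/s × 0.3048 = 3.23698 m/s
V = v × A × t = 3.23698 m/s × 0.07928 m² × 1 s = 0.256628 m³
0.256628 m³ ÷ (0.00378541 m³/gal) = 67.794 gal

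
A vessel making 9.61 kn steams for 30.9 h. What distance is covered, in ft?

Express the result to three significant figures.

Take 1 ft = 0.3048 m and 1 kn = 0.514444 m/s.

1.80×10⁶ ft

9.61 kn × 0.514444 = 4.94381 m/s
30.9 h × 3600 = 111240 s
d = v × t = 4.94381 m/s × 111240 s = 549949 m
549949 m ÷ (0.3048 m/ft) = 1.80429×10⁶ ft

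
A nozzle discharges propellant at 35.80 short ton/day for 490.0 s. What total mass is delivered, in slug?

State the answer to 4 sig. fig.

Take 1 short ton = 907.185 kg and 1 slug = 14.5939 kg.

35.80 short ton/day → 0.375894 kg/s
m = ṁ × t = 0.375894 × 490 = 184.188 kg
In slug: 184.188 / 14.5939 = 12.6209 slug

12.62 slug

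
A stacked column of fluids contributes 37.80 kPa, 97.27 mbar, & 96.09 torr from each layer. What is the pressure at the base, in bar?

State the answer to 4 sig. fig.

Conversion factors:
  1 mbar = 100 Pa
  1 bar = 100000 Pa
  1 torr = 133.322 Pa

0.6034 bar

37.80 kPa × 1000 = 37800 Pa
97.27 mbar × 100 = 9727 Pa
96.09 torr × 133.322 = 12810.9 Pa
Combined: 37800 + 9727 + 12810.9 = 60337.9 Pa
In bar: 60337.9 / 100000 = 0.603379 bar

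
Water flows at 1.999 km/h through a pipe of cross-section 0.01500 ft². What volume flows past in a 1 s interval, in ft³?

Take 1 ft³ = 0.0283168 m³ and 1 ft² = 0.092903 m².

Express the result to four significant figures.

1.999 km/h × (1/3.6) = 0.555278 m/s
0.01500 ft² × 0.092903 = 0.00139354 m²
V = v × A × t = 0.555278 m/s × 0.00139354 m² × 1 s = 7.73802×10⁻⁴ m³
7.73802×10⁻⁴ m³ ÷ (0.0283168 m³/ft³) = 0.0273266 ft³

0.02733 ft³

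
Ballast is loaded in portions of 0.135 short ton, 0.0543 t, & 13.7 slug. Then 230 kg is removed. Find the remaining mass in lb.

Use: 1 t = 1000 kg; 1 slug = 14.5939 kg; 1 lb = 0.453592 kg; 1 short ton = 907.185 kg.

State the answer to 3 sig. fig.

0.135 short ton × 907.185 → 122.47 kg
0.0543 t × 1000 → 54.3 kg
13.7 slug × 14.5939 → 199.936 kg
230 kg (already kg)
Net: 122.47 + 54.3 + 199.936 − 230 = 146.706 kg
In lb: 146.706 / 0.453592 = 323.432 lb

323 lb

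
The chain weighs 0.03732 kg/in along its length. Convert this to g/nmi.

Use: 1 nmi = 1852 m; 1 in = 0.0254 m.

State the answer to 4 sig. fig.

0.03732 kg/in ÷ 0.0254 m/in = 1.46929 kg/m
1.46929 kg/m ÷ 0.001 kg/g × 1852 m/nmi = 2.72113×10⁶ g/nmi

2.721×10⁶ g/nmi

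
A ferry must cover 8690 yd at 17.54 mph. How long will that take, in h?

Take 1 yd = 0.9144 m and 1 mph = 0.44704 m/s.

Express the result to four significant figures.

8690 yd × 0.9144 → 7946.14 m
17.54 mph × 0.44704 → 7.84108 m/s
t = d / v = 7946.14 m / 7.84108 m/s = 1013.4 s
1013.4 s ÷ (3600 s/h) = 0.2815 h

0.2815 h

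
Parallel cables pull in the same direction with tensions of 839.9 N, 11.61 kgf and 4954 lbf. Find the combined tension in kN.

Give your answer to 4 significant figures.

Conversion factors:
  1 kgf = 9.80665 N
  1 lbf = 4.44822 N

22.99 kN

839.9 N (already N)
11.61 kgf × 9.80665 = 113.855 N
4954 lbf × 4.44822 = 22036.5 N
Total: 839.9 + 113.855 + 22036.5 = 22990.3 N
In kN: 22990.3 / 1000 = 22.9903 kN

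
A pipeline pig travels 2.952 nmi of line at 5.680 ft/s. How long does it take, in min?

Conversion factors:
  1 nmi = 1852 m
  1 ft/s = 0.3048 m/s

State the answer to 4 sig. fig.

2.952 nmi × 1852 → 5467.1 m
5.680 ft/s × 0.3048 → 1.73126 m/s
t = d / v = 5467.1 m / 1.73126 m/s = 3157.87 s
3157.87 s ÷ (60 s/min) = 52.6312 min

52.63 min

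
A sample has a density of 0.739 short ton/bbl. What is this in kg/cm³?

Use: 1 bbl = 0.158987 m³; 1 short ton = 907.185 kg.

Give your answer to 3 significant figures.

0.739 short ton/bbl × 907.185 kg/short ton ÷ 0.158987 m³/bbl = 4216.76 kg/m³
4216.76 kg/m³ × 10⁻⁶ m³/cm³ = 0.00421676 kg/cm³

0.00422 kg/cm³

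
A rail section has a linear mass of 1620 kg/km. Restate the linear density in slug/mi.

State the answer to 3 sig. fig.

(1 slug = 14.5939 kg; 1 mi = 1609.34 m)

1620 kg/km ÷ 1000 m/km = 1.62 kg/m
1.62 kg/m ÷ 14.5939 kg/slug × 1609.34 m/mi = 178.645 slug/mi

179 slug/mi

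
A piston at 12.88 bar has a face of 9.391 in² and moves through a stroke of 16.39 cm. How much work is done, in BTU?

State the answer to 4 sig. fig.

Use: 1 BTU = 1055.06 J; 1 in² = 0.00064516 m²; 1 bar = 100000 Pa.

1.212 BTU

12.88 bar → 1.288×10⁶ Pa
9.391 in² → 0.0060587 m²
F = P × A = 1.288×10⁶ × 0.0060587 = 7803.61 N
16.39 cm → 0.1639 m
W = F × d = 7803.61 × 0.1639 = 1279.01 J
In BTU: 1279.01 / 1055.06 = 1.21226 BTU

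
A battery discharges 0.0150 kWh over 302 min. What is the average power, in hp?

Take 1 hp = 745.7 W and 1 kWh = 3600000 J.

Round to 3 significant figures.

0.00400 hp

0.0150 kWh × 3600000 → 54000 J
302 min × 60 → 18120 s
P = E / t = 54000 J / 18120 s = 2.98013 W
2.98013 W ÷ (745.7 W/hp) = 0.00399642 hp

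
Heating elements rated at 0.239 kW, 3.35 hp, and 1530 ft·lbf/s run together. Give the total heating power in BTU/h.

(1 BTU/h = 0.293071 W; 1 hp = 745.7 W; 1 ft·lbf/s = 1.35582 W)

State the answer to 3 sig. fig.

0.239 kW × 1000 = 239 W
3.35 hp × 745.7 = 2498.1 W
1530 ft·lbf/s × 1.35582 = 2074.4 W
Sum: 239 + 2498.1 + 2074.4 = 4811.5 W
In BTU/h: 4811.5 / 0.293071 = 16417.5 BTU/h

1.64×10⁴ BTU/h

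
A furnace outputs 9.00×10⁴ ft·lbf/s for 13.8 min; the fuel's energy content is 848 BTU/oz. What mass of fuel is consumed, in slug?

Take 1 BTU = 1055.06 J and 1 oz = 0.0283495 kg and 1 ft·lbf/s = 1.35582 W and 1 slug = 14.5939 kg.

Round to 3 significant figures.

0.219 slug

9.00×10⁴ ft·lbf/s → 122024 W
13.8 min → 828 s
E = P × t = 122024 × 828 = 1.01036×10⁸ J
848 BTU/oz → 3.15593×10⁷ J/kg
m = E / e_s = 1.01036×10⁸ / 3.15593×10⁷ = 3.20147 kg
In slug: 3.20147 / 14.5939 = 0.21937 slug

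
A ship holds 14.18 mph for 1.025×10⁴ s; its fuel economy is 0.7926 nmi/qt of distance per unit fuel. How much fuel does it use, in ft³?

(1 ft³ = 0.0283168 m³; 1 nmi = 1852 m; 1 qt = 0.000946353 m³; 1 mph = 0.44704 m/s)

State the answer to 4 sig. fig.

14.18 mph → 6.33903 m/s
d = v × t = 6.33903 × 10250 = 64975.1 m
0.7926 nmi/qt → 1.55111×10⁶ m/m³
V = d / (distance per unit fuel) = 64975.1 / 1.55111×10⁶ = 0.0418894 m³
In ft³: 0.0418894 / 0.0283168 = 1.47931 ft³

1.479 ft³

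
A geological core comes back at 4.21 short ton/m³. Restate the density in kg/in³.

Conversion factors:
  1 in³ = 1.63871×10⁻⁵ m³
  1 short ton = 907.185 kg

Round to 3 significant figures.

0.0626 kg/in³

4.21 short ton/m³ × 907.185 kg/short ton = 3819.25 kg/m³
3819.25 kg/m³ × 1.63871×10⁻⁵ m³/in³ = 0.0625864 kg/in³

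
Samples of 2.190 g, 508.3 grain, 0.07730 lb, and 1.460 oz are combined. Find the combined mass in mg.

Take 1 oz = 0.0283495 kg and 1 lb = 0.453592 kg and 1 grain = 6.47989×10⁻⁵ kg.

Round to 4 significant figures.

2.190 g × 0.001 = 0.00219 kg
508.3 grain × 6.47989×10⁻⁵ = 0.0329373 kg
0.07730 lb × 0.453592 = 0.0350627 kg
1.460 oz × 0.0283495 = 0.0413903 kg
Sum: 0.00219 + 0.0329373 + 0.0350627 + 0.0413903 = 0.11158 kg
In mg: 0.11158 / 10⁻⁶ = 111580 mg

1.116×10⁵ mg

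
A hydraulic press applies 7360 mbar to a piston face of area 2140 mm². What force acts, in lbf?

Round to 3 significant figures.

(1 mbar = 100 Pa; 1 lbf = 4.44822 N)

7360 mbar × 100 = 736000 Pa
2140 mm² × 10⁻⁶ = 0.00214 m²
F = P × A = 736000 Pa × 0.00214 m² = 1575.04 N
1575.04 N ÷ (4.44822 N/lbf) = 354.083 lbf

354 lbf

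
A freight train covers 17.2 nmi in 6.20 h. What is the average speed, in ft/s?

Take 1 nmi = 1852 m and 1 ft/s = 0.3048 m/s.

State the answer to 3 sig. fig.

17.2 nmi × 1852 → 31854.4 m
6.20 h × 3600 → 22320 s
v = d / t = 31854.4 m / 22320 s = 1.42717 m/s
1.42717 m/s ÷ (0.3048 m/s/ft/s) = 4.68232 ft/s

4.68 ft/s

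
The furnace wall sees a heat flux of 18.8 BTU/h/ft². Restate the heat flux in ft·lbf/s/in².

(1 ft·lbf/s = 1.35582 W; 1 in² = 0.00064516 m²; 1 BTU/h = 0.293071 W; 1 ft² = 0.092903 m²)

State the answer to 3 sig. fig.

0.0282 ft·lbf/s/in²

18.8 BTU/h/ft² × 0.293071 W/BTU/h ÷ 0.092903 m²/ft² = 59.3063 W/m²
59.3063 W/m² ÷ 1.35582 W/ft·lbf/s × 0.00064516 m²/in² = 0.0282206 ft·lbf/s/in²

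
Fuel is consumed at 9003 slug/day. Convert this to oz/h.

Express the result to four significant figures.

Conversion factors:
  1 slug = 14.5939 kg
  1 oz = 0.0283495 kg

9003 slug/day × 14.5939 kg/slug ÷ 86400 s/day = 1.5207 kg/s
1.5207 kg/s ÷ 0.0283495 kg/oz × 3600 s/h = 193108 oz/h

1.931×10⁵ oz/h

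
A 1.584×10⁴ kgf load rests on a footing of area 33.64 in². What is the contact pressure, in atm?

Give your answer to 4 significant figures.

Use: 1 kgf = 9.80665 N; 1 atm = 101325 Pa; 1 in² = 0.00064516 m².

1.584×10⁴ kgf × 9.80665 = 155337 N
33.64 in² × 0.00064516 = 0.0217032 m²
P = F / A = 155337 N / 0.0217032 m² = 7.15733×10⁶ Pa
7.15733×10⁶ Pa ÷ (101325 Pa/atm) = 70.6374 atm

70.64 atm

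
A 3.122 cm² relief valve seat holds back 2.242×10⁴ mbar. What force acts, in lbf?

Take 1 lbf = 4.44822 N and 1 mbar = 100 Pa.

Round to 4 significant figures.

157.4 lbf

2.242×10⁴ mbar × 100 = 2.242×10⁶ Pa
3.122 cm² × 0.0001 = 3.122×10⁻⁴ m²
F = P × A = 2.242×10⁶ Pa × 3.122×10⁻⁴ m² = 699.952 N
699.952 N ÷ (4.44822 N/lbf) = 157.356 lbf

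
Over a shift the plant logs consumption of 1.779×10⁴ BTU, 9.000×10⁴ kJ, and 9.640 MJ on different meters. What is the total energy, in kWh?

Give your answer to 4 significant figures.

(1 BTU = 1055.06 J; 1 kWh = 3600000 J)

32.89 kWh

1.779×10⁴ BTU × 1055.06 = 1.87695×10⁷ J
9.000×10⁴ kJ × 1000 = 9×10⁷ J
9.640 MJ × 1000000 = 9.64×10⁶ J
Total: 1.87695×10⁷ + 9×10⁷ + 9.64×10⁶ = 1.1841×10⁸ J
In kWh: 1.1841×10⁸ / 3600000 = 32.8917 kWh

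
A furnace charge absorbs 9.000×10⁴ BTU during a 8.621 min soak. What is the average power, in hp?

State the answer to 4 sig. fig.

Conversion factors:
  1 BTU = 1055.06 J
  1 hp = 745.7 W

246.2 hp

9.000×10⁴ BTU × 1055.06 = 9.49554×10⁷ J
8.621 min × 60 = 517.26 s
P = E / t = 9.49554×10⁷ J / 517.26 s = 183574 W
183574 W ÷ (745.7 W/hp) = 246.177 hp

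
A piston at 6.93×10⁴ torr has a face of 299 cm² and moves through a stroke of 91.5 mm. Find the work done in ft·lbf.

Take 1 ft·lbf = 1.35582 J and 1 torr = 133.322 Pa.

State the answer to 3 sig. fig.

6.93×10⁴ torr → 9.23921×10⁶ Pa
299 cm² → 0.0299 m²
F = P × A = 9.23921×10⁶ × 0.0299 = 276252 N
91.5 mm → 0.0915 m
W = F × d = 276252 × 0.0915 = 25277.1 J
In ft·lbf: 25277.1 / 1.35582 = 18643.4 ft·lbf

1.86×10⁴ ft·lbf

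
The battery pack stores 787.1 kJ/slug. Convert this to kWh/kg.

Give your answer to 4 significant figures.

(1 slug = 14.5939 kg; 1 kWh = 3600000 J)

0.01498 kWh/kg

787.1 kJ/slug × 1000 J/kJ ÷ 14.5939 kg/slug = 53933.5 J/kg
53933.5 J/kg ÷ 3600000 J/kWh = 0.0149815 kWh/kg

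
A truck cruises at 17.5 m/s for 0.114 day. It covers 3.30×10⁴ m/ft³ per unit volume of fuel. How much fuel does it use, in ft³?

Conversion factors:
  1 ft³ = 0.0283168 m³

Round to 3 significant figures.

5.22 ft³

0.114 day → 9849.6 s
d = v × t = 17.5 × 9849.6 = 172368 m
3.30×10⁴ m/ft³ → 1.16539×10⁶ m/m³
V = d / (distance per unit fuel) = 172368 / 1.16539×10⁶ = 0.147906 m³
In ft³: 0.147906 / 0.0283168 = 5.22326 ft³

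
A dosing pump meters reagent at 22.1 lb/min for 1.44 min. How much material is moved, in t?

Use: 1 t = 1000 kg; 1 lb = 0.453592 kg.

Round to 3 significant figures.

22.1 lb/min → 0.167073 kg/s
1.44 min → 86.4 s
m = ṁ × t = 0.167073 × 86.4 = 14.4351 kg
In t: 14.4351 / 1000 = 0.0144351 t

0.0144 t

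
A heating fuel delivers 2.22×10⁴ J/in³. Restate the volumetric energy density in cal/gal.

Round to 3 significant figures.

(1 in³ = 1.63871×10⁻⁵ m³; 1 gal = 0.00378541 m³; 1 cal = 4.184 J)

1.23×10⁶ cal/gal

2.22×10⁴ J/in³ ÷ 1.63871×10⁻⁵ m³/in³ = 1.35472×10⁹ J/m³
1.35472×10⁹ J/m³ ÷ 4.184 J/cal × 0.00378541 m³/gal = 1.22566×10⁶ cal/gal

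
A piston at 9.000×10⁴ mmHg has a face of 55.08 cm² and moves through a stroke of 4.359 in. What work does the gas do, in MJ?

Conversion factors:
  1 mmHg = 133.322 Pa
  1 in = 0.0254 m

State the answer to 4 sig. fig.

0.007317 MJ

9.000×10⁴ mmHg → 1.1999×10⁷ Pa
55.08 cm² → 0.005508 m²
F = P × A = 1.1999×10⁷ × 0.005508 = 66090.5 N
4.359 in → 0.110719 m
W = F × d = 66090.5 × 0.110719 = 7317.47 J
In MJ: 7317.47 / 1000000 = 0.00731747 MJ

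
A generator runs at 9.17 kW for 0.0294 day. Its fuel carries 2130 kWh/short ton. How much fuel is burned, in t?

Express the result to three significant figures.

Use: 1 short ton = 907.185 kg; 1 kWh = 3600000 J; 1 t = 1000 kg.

9.17 kW → 9170 W
0.0294 day → 2540.16 s
E = P × t = 9170 × 2540.16 = 2.32933×10⁷ J
2130 kWh/short ton → 8.45252×10⁶ J/kg
m = E / e_s = 2.32933×10⁷ / 8.45252×10⁶ = 2.75578 kg
In t: 2.75578 / 1000 = 0.00275578 t

0.00276 t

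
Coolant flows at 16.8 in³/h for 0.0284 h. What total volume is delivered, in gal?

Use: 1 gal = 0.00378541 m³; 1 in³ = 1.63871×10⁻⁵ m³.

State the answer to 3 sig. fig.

16.8 in³/h → 7.64731×10⁻⁸ m³/s
0.0284 h → 102.24 s
V = Q × t = 7.64731×10⁻⁸ × 102.24 = 7.81861×10⁻⁶ m³
In gal: 7.81861×10⁻⁶ / 0.00378541 = 0.00206546 gal

0.00207 gal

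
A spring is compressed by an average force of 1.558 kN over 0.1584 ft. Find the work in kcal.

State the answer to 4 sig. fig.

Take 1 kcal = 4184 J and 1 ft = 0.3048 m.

0.01798 kcal

1.558 kN × 1000 = 1558 N
0.1584 ft × 0.3048 = 0.0482803 m
W = F × d = 1558 N × 0.0482803 m = 75.2207 J
75.2207 J ÷ (4184 J/kcal) = 0.0179782 kcal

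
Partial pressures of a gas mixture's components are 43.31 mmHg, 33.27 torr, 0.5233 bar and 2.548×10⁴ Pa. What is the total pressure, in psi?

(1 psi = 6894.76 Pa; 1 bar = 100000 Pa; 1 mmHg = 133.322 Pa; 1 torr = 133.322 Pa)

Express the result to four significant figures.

12.77 psi

43.31 mmHg × 133.322 = 5774.18 Pa
33.27 torr × 133.322 = 4435.62 Pa
0.5233 bar × 100000 = 52330 Pa
2.548×10⁴ Pa (already Pa)
Total: 5774.18 + 4435.62 + 52330 + 25480 = 88019.8 Pa
In psi: 88019.8 / 6894.76 = 12.7662 psi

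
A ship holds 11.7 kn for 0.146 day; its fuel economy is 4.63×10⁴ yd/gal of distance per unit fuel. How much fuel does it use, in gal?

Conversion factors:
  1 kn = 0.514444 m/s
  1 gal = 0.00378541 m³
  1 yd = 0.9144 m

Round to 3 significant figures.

1.79 gal

11.7 kn → 6.01899 m/s
0.146 day → 12614.4 s
d = v × t = 6.01899 × 12614.4 = 75925.9 m
4.63×10⁴ yd/gal → 1.11842×10⁷ m/m³
V = d / (distance per unit fuel) = 75925.9 / 1.11842×10⁷ = 0.00678868 m³
In gal: 0.00678868 / 0.00378541 = 1.79338 gal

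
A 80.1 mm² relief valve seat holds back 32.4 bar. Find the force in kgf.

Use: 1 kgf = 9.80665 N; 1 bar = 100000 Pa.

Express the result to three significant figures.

26.5 kgf

32.4 bar × 100000 = 3.24×10⁶ Pa
80.1 mm² × 10⁻⁶ = 8.01×10⁻⁵ m²
F = P × A = 3.24×10⁶ Pa × 8.01×10⁻⁵ m² = 259.524 N
259.524 N ÷ (9.80665 N/kgf) = 26.4641 kgf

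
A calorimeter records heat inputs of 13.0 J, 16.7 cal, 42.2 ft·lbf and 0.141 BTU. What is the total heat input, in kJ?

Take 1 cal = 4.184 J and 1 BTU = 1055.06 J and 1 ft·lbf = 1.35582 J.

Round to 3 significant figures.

13.0 J (already J)
16.7 cal × 4.184 → 69.8728 J
42.2 ft·lbf × 1.35582 → 57.2156 J
0.141 BTU × 1055.06 → 148.763 J
Total: 13 + 69.8728 + 57.2156 + 148.763 = 288.851 J
In kJ: 288.851 / 1000 = 0.288851 kJ

0.289 kJ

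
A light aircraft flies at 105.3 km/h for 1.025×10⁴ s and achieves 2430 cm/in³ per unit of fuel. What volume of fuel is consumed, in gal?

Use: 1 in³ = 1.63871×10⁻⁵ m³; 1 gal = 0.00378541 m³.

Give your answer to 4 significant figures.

53.41 gal

105.3 km/h → 29.25 m/s
d = v × t = 29.25 × 10250 = 299812 m
2430 cm/in³ → 1.48287×10⁶ m/m³
V = d / (distance per unit fuel) = 299812 / 1.48287×10⁶ = 0.202184 m³
In gal: 0.202184 / 0.00378541 = 53.4114 gal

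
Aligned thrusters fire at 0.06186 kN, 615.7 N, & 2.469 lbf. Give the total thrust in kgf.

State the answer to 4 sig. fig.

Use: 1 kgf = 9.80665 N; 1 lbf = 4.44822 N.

0.06186 kN × 1000 = 61.86 N
615.7 N (already N)
2.469 lbf × 4.44822 = 10.9827 N
Total: 61.86 + 615.7 + 10.9827 = 688.543 N
In kgf: 688.543 / 9.80665 = 70.2118 kgf

70.21 kgf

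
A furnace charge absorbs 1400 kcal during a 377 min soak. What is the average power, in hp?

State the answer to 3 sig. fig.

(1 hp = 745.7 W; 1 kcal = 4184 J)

1400 kcal × 4184 = 5.8576×10⁶ J
377 min × 60 = 22620 s
P = E / t = 5.8576×10⁶ J / 22620 s = 258.957 W
258.957 W ÷ (745.7 W/hp) = 0.347267 hp

0.347 hp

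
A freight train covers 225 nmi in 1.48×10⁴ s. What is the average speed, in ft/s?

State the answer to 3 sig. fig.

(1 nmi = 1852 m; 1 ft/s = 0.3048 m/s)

225 nmi × 1852 → 416700 m
v = d / t = 416700 m / 14800 s = 28.1554 m/s
28.1554 m/s ÷ (0.3048 m/s/ft/s) = 92.3734 ft/s

92.4 ft/s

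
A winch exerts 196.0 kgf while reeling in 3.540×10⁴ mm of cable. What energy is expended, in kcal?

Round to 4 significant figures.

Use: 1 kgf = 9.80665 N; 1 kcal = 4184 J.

16.26 kcal

196.0 kgf × 9.80665 → 1922.1 N
3.540×10⁴ mm × 0.001 → 35.4 m
W = F × d = 1922.1 N × 35.4 m = 68042.3 J
68042.3 J ÷ (4184 J/kcal) = 16.2625 kcal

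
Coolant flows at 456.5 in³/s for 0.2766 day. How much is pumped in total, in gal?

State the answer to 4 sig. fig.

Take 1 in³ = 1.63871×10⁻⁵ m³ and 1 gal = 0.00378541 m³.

4.723×10⁴ gal

456.5 in³/s → 0.00748071 m³/s
0.2766 day → 23898.2 s
V = Q × t = 0.00748071 × 23898.2 = 178.776 m³
In gal: 178.776 / 0.00378541 = 47227.6 gal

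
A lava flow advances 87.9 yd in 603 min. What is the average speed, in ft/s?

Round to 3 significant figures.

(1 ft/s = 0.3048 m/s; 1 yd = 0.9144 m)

0.00729 ft/s

87.9 yd × 0.9144 = 80.3758 m
603 min × 60 = 36180 s
v = d / t = 80.3758 m / 36180 s = 0.00222155 m/s
0.00222155 m/s ÷ (0.3048 m/s/ft/s) = 0.00728855 ft/s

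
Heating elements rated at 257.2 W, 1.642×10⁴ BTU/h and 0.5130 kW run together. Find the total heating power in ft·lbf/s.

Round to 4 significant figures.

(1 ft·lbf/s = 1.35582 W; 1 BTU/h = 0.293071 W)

4117 ft·lbf/s

257.2 W (already W)
1.642×10⁴ BTU/h × 0.293071 → 4812.23 W
0.5130 kW × 1000 → 513 W
Combined: 257.2 + 4812.23 + 513 = 5582.43 W
In ft·lbf/s: 5582.43 / 1.35582 = 4117.38 ft·lbf/s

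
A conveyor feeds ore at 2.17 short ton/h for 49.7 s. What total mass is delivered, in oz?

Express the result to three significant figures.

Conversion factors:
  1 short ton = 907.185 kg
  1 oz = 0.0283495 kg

2.17 short ton/h → 0.546831 kg/s
m = ṁ × t = 0.546831 × 49.7 = 27.1775 kg
In oz: 27.1775 / 0.0283495 = 958.659 oz

959 oz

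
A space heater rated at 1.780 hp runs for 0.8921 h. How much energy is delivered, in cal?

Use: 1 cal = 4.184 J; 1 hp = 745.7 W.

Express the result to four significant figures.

1.780 hp × 745.7 = 1327.35 W
0.8921 h × 3600 = 3211.56 s
E = P × t = 1327.35 W × 3211.56 s = 4.26286×10⁶ J
4.26286×10⁶ J ÷ (4.184 J/cal) = 1.01885×10⁶ cal

1.019×10⁶ cal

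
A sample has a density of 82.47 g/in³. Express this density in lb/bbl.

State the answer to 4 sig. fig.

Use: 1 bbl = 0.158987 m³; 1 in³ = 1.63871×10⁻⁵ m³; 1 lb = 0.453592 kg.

82.47 g/in³ × 0.001 kg/g ÷ 1.63871×10⁻⁵ m³/in³ = 5032.62 kg/m³
5032.62 kg/m³ ÷ 0.453592 kg/lb × 0.158987 m³/bbl = 1763.97 lb/bbl

1764 lb/bbl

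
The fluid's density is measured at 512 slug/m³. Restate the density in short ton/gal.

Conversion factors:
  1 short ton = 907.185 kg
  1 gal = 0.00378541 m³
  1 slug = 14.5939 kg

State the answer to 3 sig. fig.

0.0312 short ton/gal

512 slug/m³ × 14.5939 kg/slug = 7472.08 kg/m³
7472.08 kg/m³ ÷ 907.185 kg/short ton × 0.00378541 m³/gal = 0.0311787 short ton/gal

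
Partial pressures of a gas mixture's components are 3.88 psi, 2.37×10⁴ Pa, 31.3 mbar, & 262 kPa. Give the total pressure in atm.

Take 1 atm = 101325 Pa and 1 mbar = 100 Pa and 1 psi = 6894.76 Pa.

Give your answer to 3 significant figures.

3.88 psi × 6894.76 = 26751.7 Pa
2.37×10⁴ Pa (already Pa)
31.3 mbar × 100 = 3130 Pa
262 kPa × 1000 = 262000 Pa
Combined: 26751.7 + 23700 + 3130 + 262000 = 315582 Pa
In atm: 315582 / 101325 = 3.11455 atm

3.11 atm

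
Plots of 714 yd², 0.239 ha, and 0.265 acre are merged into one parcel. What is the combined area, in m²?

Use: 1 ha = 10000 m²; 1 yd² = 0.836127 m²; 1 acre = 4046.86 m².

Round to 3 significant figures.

4060 m²

714 yd² × 0.836127 → 596.995 m²
0.239 ha × 10000 → 2390 m²
0.265 acre × 4046.86 → 1072.42 m²
Sum: 596.995 + 2390 + 1072.42 = 4059.42 m²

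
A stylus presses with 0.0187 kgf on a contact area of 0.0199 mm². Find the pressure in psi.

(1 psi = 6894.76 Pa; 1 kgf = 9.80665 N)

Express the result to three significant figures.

0.0187 kgf × 9.80665 → 0.183384 N
0.0199 mm² × 10⁻⁶ → 1.99×10⁻⁸ m²
P = F / A = 0.183384 N / 1.99×10⁻⁸ m² = 9.21528×10⁶ Pa
9.21528×10⁶ Pa ÷ (6894.76 Pa/psi) = 1336.56 psi

1340 psi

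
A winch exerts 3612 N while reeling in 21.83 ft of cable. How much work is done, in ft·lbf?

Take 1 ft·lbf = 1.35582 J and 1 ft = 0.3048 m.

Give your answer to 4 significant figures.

21.83 ft × 0.3048 → 6.65378 m
W = F × d = 3612 N × 6.65378 m = 24033.5 J
24033.5 J ÷ (1.35582 J/ft·lbf) = 17726.2 ft·lbf

1.773×10⁴ ft·lbf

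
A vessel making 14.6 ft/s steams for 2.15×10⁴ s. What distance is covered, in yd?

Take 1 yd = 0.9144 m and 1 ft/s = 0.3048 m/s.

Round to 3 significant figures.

14.6 ft/s × 0.3048 = 4.45008 m/s
d = v × t = 4.45008 m/s × 21500 s = 95676.7 m
95676.7 m ÷ (0.9144 m/yd) = 104633 yd

1.05×10⁵ yd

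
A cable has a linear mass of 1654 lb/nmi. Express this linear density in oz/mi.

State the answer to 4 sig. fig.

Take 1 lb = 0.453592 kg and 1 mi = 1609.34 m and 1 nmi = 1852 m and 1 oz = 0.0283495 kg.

1654 lb/nmi × 0.453592 kg/lb ÷ 1852 m/nmi = 0.405098 kg/m
0.405098 kg/m ÷ 0.0283495 kg/oz × 1609.34 m/mi = 22996.5 oz/mi

2.300×10⁴ oz/mi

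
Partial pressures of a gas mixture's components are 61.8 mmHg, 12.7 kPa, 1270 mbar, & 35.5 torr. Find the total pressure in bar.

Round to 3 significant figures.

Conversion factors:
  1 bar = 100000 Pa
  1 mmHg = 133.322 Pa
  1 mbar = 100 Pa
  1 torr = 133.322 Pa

61.8 mmHg × 133.322 = 8239.3 Pa
12.7 kPa × 1000 = 12700 Pa
1270 mbar × 100 = 127000 Pa
35.5 torr × 133.322 = 4732.93 Pa
Combined: 8239.3 + 12700 + 127000 + 4732.93 = 152672 Pa
In bar: 152672 / 100000 = 1.52672 bar

1.53 bar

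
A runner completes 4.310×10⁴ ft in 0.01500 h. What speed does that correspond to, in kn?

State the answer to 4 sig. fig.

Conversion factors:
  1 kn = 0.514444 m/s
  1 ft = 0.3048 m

472.9 kn

4.310×10⁴ ft × 0.3048 = 13136.9 m
0.01500 h × 3600 = 54 s
v = d / t = 13136.9 m / 54 s = 243.276 m/s
243.276 m/s ÷ (0.514444 m/s/kn) = 472.891 kn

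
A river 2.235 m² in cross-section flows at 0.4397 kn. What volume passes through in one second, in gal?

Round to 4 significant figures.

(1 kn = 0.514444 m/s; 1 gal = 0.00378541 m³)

133.6 gal

0.4397 kn × 0.514444 = 0.226201 m/s
V = v × A × t = 0.226201 m/s × 2.235 m² × 1 s = 0.505559 m³
0.505559 m³ ÷ (0.00378541 m³/gal) = 133.555 gal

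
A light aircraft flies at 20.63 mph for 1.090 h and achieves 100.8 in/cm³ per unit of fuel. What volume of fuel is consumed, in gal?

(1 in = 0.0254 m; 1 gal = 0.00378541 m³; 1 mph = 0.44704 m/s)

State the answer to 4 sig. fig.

3.734 gal

20.63 mph → 9.22244 m/s
1.090 h → 3924 s
d = v × t = 9.22244 × 3924 = 36188.9 m
100.8 in/cm³ → 2.56032×10⁶ m/m³
V = d / (distance per unit fuel) = 36188.9 / 2.56032×10⁶ = 0.0141345 m³
In gal: 0.0141345 / 0.00378541 = 3.73394 gal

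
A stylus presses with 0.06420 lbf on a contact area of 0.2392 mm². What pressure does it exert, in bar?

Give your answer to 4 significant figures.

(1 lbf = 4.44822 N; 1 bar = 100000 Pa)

11.94 bar

0.06420 lbf × 4.44822 = 0.285576 N
0.2392 mm² × 10⁻⁶ = 2.392×10⁻⁷ m²
P = F / A = 0.285576 N / 2.392×10⁻⁷ m² = 1.19388×10⁶ Pa
1.19388×10⁶ Pa ÷ (100000 Pa/bar) = 11.9388 bar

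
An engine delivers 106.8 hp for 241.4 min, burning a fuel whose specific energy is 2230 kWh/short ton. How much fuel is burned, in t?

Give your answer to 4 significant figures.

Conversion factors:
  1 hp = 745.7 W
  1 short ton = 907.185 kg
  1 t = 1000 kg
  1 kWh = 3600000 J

106.8 hp → 79640.8 W
241.4 min → 14484 s
E = P × t = 79640.8 × 14484 = 1.15352×10⁹ J
2230 kWh/short ton → 8.84935×10⁶ J/kg
m = E / e_s = 1.15352×10⁹ / 8.84935×10⁶ = 130.351 kg
In t: 130.351 / 1000 = 0.130351 t

0.1304 t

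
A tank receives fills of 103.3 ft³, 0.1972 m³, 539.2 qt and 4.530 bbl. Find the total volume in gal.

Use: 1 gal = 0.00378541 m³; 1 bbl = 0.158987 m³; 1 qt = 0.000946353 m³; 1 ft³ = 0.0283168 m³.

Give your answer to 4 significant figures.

1150 gal

103.3 ft³ × 0.0283168 = 2.92513 m³
0.1972 m³ (already m³)
539.2 qt × 0.000946353 = 0.510274 m³
4.530 bbl × 0.158987 = 0.720211 m³
Total: 2.92513 + 0.1972 + 0.510274 + 0.720211 = 4.35281 m³
In gal: 4.35281 / 0.00378541 = 1149.89 gal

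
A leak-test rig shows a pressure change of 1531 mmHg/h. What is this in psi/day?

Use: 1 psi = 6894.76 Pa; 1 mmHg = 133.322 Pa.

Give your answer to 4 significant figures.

1531 mmHg/h × 133.322 Pa/mmHg ÷ 3600 s/h = 56.6989 Pa/s
56.6989 Pa/s ÷ 6894.76 Pa/psi × 86400 s/day = 710.508 psi/day

710.5 psi/day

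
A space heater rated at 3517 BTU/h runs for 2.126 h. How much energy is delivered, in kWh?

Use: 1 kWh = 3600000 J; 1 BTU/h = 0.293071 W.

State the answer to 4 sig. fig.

2.191 kWh

3517 BTU/h × 0.293071 → 1030.73 W
2.126 h × 3600 → 7653.6 s
E = P × t = 1030.73 W × 7653.6 s = 7.8888×10⁶ J
7.8888×10⁶ J ÷ (3600000 J/kWh) = 2.19133 kWh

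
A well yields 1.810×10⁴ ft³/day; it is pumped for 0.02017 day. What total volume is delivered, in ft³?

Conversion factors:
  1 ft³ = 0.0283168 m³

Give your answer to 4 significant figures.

365.1 ft³

1.810×10⁴ ft³/day → 0.00593211 m³/s
0.02017 day → 1742.69 s
V = Q × t = 0.00593211 × 1742.69 = 10.3378 m³
In ft³: 10.3378 / 0.0283168 = 365.077 ft³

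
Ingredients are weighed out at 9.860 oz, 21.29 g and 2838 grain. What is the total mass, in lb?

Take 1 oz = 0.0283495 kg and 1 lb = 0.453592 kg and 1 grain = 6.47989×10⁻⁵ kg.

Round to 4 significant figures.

9.860 oz × 0.0283495 → 0.279526 kg
21.29 g × 0.001 → 0.02129 kg
2838 grain × 6.47989×10⁻⁵ → 0.183899 kg
Sum: 0.279526 + 0.02129 + 0.183899 = 0.484715 kg
In lb: 0.484715 / 0.453592 = 1.06861 lb

1.069 lb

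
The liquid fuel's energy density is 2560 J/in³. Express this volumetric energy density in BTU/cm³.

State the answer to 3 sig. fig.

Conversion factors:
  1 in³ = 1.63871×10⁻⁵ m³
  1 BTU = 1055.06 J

0.148 BTU/cm³

2560 J/in³ ÷ 1.63871×10⁻⁵ m³/in³ = 1.5622×10⁸ J/m³
1.5622×10⁸ J/m³ ÷ 1055.06 J/BTU × 10⁻⁶ m³/cm³ = 0.148067 BTU/cm³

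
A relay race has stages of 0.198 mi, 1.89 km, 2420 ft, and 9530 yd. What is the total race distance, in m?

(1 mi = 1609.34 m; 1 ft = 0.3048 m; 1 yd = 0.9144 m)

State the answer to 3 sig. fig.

1.17×10⁴ m

0.198 mi × 1609.34 → 318.649 m
1.89 km × 1000 → 1890 m
2420 ft × 0.3048 → 737.616 m
9530 yd × 0.9144 → 8714.23 m
Sum: 318.649 + 1890 + 737.616 + 8714.23 = 11660.5 m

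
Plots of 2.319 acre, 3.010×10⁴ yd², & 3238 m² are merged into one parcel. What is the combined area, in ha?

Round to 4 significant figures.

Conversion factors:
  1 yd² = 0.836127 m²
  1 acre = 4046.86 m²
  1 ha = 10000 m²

2.319 acre × 4046.86 → 9384.67 m²
3.010×10⁴ yd² × 0.836127 → 25167.4 m²
3238 m² (already m²)
Sum: 9384.67 + 25167.4 + 3238 = 37790.1 m²
In ha: 37790.1 / 10000 = 3.77901 ha

3.779 ha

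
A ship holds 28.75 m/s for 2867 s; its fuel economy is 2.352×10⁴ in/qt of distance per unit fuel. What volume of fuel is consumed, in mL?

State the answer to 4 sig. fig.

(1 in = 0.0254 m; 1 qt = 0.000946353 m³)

1.306×10⁵ mL

d = v × t = 28.75 × 2867 = 82426.2 m
2.352×10⁴ in/qt → 631274 m/m³
V = d / (distance per unit fuel) = 82426.2 / 631274 = 0.130571 m³
In mL: 0.130571 / 10⁻⁶ = 130571 mL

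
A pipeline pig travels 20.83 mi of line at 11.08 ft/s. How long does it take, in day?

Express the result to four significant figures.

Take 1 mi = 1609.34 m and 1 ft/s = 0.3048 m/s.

0.1149 day

20.83 mi × 1609.34 → 33522.6 m
11.08 ft/s × 0.3048 → 3.37718 m/s
t = d / v = 33522.6 m / 3.37718 m/s = 9926.21 s
9926.21 s ÷ (86400 s/day) = 0.114887 day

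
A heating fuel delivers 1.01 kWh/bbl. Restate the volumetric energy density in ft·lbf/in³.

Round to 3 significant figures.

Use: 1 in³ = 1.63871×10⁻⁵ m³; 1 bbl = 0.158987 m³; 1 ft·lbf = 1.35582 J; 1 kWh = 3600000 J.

1.01 kWh/bbl × 3600000 J/kWh ÷ 0.158987 m³/bbl = 2.28698×10⁷ J/m³
2.28698×10⁷ J/m³ ÷ 1.35582 J/ft·lbf × 1.63871×10⁻⁵ m³/in³ = 276.416 ft·lbf/in³

276 ft·lbf/in³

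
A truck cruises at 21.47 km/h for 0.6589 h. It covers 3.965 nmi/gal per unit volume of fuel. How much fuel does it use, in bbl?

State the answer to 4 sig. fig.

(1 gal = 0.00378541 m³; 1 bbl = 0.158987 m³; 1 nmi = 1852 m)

21.47 km/h → 5.96389 m/s
0.6589 h → 2372.04 s
d = v × t = 5.96389 × 2372.04 = 14146.6 m
3.965 nmi/gal → 1.93986×10⁶ m/m³
V = d / (distance per unit fuel) = 14146.6 / 1.93986×10⁶ = 0.00729259 m³
In bbl: 0.00729259 / 0.158987 = 0.0458691 bbl

0.04587 bbl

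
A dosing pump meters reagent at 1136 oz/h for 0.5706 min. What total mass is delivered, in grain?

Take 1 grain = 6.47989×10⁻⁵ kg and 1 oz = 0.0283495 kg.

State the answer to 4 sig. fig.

1136 oz/h → 0.00894584 kg/s
0.5706 min → 34.236 s
m = ṁ × t = 0.00894584 × 34.236 = 0.30627 kg
In grain: 0.30627 / 6.47989×10⁻⁵ = 4726.47 grain

4726 grain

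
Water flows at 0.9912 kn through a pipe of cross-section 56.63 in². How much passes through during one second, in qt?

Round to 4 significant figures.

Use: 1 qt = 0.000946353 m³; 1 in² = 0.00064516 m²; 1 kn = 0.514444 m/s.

0.9912 kn × 0.514444 → 0.509917 m/s
56.63 in² × 0.00064516 → 0.0365354 m²
V = v × A × t = 0.509917 m/s × 0.0365354 m² × 1 s = 0.01863 m³
0.01863 m³ ÷ (0.000946353 m³/qt) = 19.6861 qt

19.69 qt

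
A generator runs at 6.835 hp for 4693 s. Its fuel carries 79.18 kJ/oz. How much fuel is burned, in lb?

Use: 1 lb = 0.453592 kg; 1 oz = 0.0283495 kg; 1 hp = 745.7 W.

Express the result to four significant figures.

6.835 hp → 5096.86 W
E = P × t = 5096.86 × 4693 = 2.39196×10⁷ J
79.18 kJ/oz → 2.79299×10⁶ J/kg
m = E / e_s = 2.39196×10⁷ / 2.79299×10⁶ = 8.56416 kg
In lb: 8.56416 / 0.453592 = 18.8808 lb

18.88 lb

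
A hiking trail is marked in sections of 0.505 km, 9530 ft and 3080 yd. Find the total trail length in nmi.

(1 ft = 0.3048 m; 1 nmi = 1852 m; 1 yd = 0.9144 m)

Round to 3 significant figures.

3.36 nmi

0.505 km × 1000 → 505 m
9530 ft × 0.3048 → 2904.74 m
3080 yd × 0.9144 → 2816.35 m
Combined: 505 + 2904.74 + 2816.35 = 6226.09 m
In nmi: 6226.09 / 1852 = 3.36182 nmi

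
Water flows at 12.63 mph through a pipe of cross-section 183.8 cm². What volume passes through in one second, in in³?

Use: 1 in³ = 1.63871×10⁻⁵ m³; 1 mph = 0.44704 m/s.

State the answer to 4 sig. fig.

6333 in³

12.63 mph × 0.44704 = 5.64612 m/s
183.8 cm² × 0.0001 = 0.01838 m²
V = v × A × t = 5.64612 m/s × 0.01838 m² × 1 s = 0.103776 m³
0.103776 m³ ÷ (1.63871×10⁻⁵ m³/in³) = 6332.79 in³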